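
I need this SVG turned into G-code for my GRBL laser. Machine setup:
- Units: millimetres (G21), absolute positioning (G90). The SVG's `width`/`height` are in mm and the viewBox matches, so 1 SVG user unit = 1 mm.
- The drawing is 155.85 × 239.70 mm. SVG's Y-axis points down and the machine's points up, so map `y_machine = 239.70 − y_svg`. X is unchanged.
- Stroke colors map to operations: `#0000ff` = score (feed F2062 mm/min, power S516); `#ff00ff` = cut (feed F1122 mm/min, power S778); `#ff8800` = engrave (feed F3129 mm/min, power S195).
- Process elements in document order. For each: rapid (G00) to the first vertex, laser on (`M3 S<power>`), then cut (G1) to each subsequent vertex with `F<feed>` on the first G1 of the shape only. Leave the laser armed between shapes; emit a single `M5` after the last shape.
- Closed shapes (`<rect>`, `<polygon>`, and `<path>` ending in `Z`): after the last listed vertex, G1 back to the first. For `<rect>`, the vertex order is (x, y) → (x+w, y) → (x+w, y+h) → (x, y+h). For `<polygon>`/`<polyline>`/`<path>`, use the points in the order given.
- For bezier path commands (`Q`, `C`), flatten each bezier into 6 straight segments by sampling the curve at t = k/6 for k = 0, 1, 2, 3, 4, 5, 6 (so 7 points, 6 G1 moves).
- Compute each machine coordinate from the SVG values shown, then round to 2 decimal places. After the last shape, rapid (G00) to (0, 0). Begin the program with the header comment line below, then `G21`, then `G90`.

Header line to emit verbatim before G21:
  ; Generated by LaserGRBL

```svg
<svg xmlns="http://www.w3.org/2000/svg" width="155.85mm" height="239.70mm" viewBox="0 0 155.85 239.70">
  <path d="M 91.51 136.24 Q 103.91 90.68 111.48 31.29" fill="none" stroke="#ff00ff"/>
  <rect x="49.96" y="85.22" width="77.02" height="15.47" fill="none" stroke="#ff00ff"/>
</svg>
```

; Generated by LaserGRBL
G21
G90
G00 X91.51 Y103.46
M3 S778
G1 X95.51 Y119.03 F1122
G1 X99.24 Y135.37
G1 X102.70 Y152.48
G1 X105.90 Y170.35
G1 X108.82 Y189.00
G1 X111.48 Y208.41
G00 X49.96 Y154.48
M3 S778
G1 X126.98 Y154.48 F1122
G1 X126.98 Y139.01
G1 X49.96 Y139.01
G1 X49.96 Y154.48
M5
G00 X0.00 Y0.00

1 u = 1 mm; y_m = 239.70 − y.

[1] `<path>` quadratic bezier, #ff00ff→cut S778 F1122: (91.51,103.46) → (95.51,119.03) → (99.24,135.37) → (102.70,152.48) → (105.90,170.35) → (108.82,189.00) → (111.48,208.41)

[2] `<rect>` rectangle, #ff00ff→cut S778 F1122: (49.96,154.48) → (126.98,154.48) → (126.98,139.01) → (49.96,139.01) → (49.96,154.48) (closed)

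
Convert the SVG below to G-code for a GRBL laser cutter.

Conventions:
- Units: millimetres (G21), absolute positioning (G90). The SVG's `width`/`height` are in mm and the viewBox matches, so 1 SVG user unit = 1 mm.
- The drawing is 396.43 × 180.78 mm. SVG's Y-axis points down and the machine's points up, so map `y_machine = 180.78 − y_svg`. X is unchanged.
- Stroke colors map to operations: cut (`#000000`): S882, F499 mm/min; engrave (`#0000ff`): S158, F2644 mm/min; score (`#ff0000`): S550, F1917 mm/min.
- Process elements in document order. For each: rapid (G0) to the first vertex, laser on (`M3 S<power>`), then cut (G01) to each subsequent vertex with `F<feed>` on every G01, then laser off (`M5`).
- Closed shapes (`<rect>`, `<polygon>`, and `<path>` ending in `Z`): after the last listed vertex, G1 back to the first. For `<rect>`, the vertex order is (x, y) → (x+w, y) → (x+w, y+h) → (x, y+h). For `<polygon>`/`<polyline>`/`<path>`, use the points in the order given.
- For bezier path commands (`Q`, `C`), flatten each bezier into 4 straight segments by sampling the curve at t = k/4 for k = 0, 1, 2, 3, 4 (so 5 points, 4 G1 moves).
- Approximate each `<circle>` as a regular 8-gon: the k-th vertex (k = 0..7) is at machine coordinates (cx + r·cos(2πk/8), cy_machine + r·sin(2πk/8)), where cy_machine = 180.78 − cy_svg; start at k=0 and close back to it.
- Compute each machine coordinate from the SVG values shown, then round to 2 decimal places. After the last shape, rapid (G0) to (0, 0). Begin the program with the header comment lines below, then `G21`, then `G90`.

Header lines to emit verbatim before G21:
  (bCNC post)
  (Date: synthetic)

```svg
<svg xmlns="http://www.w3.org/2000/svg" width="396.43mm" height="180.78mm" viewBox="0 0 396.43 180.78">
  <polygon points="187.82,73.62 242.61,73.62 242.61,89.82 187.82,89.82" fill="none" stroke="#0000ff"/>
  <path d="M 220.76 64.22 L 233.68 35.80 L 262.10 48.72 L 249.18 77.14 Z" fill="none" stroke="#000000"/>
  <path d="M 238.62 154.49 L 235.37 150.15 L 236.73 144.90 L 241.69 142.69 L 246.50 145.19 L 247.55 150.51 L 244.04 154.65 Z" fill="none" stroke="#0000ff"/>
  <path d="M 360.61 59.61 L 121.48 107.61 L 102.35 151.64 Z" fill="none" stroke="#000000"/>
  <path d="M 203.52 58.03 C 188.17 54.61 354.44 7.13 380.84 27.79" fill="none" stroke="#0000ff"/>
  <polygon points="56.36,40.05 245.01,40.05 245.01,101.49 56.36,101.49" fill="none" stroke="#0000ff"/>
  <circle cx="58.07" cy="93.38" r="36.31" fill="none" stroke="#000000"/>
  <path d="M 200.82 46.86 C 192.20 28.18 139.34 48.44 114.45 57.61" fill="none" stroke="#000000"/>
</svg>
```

Since the viewBox matches the mm dimensions, user units are millimetres directly. The only transform is the Y-flip y_m = 180.78 − y_svg.

Shape 1 is a rectangle drawn with `<polygon>`. Its stroke #0000ff means engrave at S158, F2644. After flipping Y the toolpath is (187.82,107.16) → (242.61,107.16) → (242.61,90.96) → (187.82,90.96) → (187.82,107.16), returning to the start.

Shape 2 is a regular polygon drawn with `<path>`. Its stroke #000000 means cut at S882, F499. After flipping Y the toolpath is (220.76,116.56) → (233.68,144.98) → (262.10,132.06) → (249.18,103.64) → (220.76,116.56), returning to the start.

Shape 3 is a regular polygon drawn with `<path>`. Its stroke #0000ff means engrave at S158, F2644. After flipping Y the toolpath is (238.62,26.29) → (235.37,30.63) → (236.73,35.88) → (241.69,38.09) → (246.50,35.59) → (247.55,30.27) → (244.04,26.13) → (238.62,26.29), returning to the start.

Shape 4 is a closed polygon drawn with `<path>`. Its stroke #000000 means cut at S882, F499. After flipping Y the toolpath is (360.61,121.17) → (121.48,73.17) → (102.35,29.14) → (360.61,121.17), returning to the start.

Shape 5 is a cubic bezier drawn with `<path>`. Its stroke #0000ff means engrave at S158, F2644. After flipping Y the toolpath is (203.52,122.75) → (221.04,131.82) → (276.52,146.90) → (339.84,157.46) → (380.84,152.99).

Shape 6 is a rectangle drawn with `<polygon>`. Its stroke #0000ff means engrave at S158, F2644. After flipping Y the toolpath is (56.36,140.73) → (245.01,140.73) → (245.01,79.29) → (56.36,79.29) → (56.36,140.73), returning to the start.

Shape 7 is a circle drawn with `<circle>`. Its stroke #000000 means cut at S882, F499. After flipping Y the toolpath is (94.38,87.40) → (83.75,113.08) → (58.07,123.71) → (32.39,113.08) → (21.76,87.40) → (32.39,61.72) → (58.07,51.09) → (83.75,61.72) → (94.38,87.40), returning to the start.

Shape 8 is a cubic bezier drawn with `<path>`. Its stroke #000000 means cut at S882, F499. After flipping Y the toolpath is (200.82,133.92) → (187.19,141.41) → (163.74,138.99) → (137.23,131.35) → (114.45,123.17).

(bCNC post)
(Date: synthetic)
G21
G90
G0 X187.82 Y107.16
M3 S158
G01 X242.61 Y107.16 F2644
G01 X242.61 Y90.96 F2644
G01 X187.82 Y90.96 F2644
G01 X187.82 Y107.16 F2644
M5
G0 X220.76 Y116.56
M3 S882
G01 X233.68 Y144.98 F499
G01 X262.10 Y132.06 F499
G01 X249.18 Y103.64 F499
G01 X220.76 Y116.56 F499
M5
G0 X238.62 Y26.29
M3 S158
G01 X235.37 Y30.63 F2644
G01 X236.73 Y35.88 F2644
G01 X241.69 Y38.09 F2644
G01 X246.50 Y35.59 F2644
G01 X247.55 Y30.27 F2644
G01 X244.04 Y26.13 F2644
G01 X238.62 Y26.29 F2644
M5
G0 X360.61 Y121.17
M3 S882
G01 X121.48 Y73.17 F499
G01 X102.35 Y29.14 F499
G01 X360.61 Y121.17 F499
M5
G0 X203.52 Y122.75
M3 S158
G01 X221.04 Y131.82 F2644
G01 X276.52 Y146.90 F2644
G01 X339.84 Y157.46 F2644
G01 X380.84 Y152.99 F2644
M5
G0 X56.36 Y140.73
M3 S158
G01 X245.01 Y140.73 F2644
G01 X245.01 Y79.29 F2644
G01 X56.36 Y79.29 F2644
G01 X56.36 Y140.73 F2644
M5
G0 X94.38 Y87.40
M3 S882
G01 X83.75 Y113.08 F499
G01 X58.07 Y123.71 F499
G01 X32.39 Y113.08 F499
G01 X21.76 Y87.40 F499
G01 X32.39 Y61.72 F499
G01 X58.07 Y51.09 F499
G01 X83.75 Y61.72 F499
G01 X94.38 Y87.40 F499
M5
G0 X200.82 Y133.92
M3 S882
G01 X187.19 Y141.41 F499
G01 X163.74 Y138.99 F499
G01 X137.23 Y131.35 F499
G01 X114.45 Y123.17 F499
M5
G0 X0.00 Y0.00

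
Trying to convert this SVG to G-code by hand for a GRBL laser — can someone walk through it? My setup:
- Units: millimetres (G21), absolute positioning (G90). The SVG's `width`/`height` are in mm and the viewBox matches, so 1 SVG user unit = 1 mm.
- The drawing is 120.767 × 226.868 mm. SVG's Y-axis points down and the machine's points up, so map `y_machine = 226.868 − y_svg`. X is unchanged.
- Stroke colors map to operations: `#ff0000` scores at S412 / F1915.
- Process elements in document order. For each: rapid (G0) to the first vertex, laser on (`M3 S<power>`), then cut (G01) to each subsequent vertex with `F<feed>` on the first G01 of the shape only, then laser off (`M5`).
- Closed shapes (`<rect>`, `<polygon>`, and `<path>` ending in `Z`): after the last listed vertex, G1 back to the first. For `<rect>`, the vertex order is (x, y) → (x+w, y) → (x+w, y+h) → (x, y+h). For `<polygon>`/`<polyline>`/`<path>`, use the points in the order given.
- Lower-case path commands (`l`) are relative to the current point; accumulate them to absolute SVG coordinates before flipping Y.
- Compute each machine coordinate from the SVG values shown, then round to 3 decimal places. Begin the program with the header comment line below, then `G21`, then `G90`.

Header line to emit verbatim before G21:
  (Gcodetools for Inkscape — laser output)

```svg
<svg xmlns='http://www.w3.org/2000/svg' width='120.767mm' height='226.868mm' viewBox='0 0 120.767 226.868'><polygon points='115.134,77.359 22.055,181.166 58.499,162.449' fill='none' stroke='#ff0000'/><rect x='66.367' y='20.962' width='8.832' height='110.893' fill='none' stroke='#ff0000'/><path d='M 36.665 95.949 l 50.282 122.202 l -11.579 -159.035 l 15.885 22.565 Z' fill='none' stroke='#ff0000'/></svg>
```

(Gcodetools for Inkscape — laser output)
G21
G90
G0 X115.134 Y149.509
M3 S412
G01 X22.055 Y45.702 F1915
G01 X58.499 Y64.419
G01 X115.134 Y149.509
M5
G0 X66.367 Y205.906
M3 S412
G01 X75.199 Y205.906 F1915
G01 X75.199 Y95.013
G01 X66.367 Y95.013
G01 X66.367 Y205.906
M5
G0 X36.665 Y130.919
M3 S412
G01 X86.947 Y8.717 F1915
G01 X75.368 Y167.752
G01 X91.253 Y145.187
G01 X36.665 Y130.919
M5

1 u = 1 mm; y_m = 226.868 − y.

[1] `<polygon>` closed polygon, #ff0000→score S412 F1915: (115.134,149.509) → (22.055,45.702) → (58.499,64.419) → (115.134,149.509) (closed)

[2] `<rect>` rectangle, #ff0000→score S412 F1915: (66.367,205.906) → (75.199,205.906) → (75.199,95.013) → (66.367,95.013) → (66.367,205.906) (closed)

[3] `<path>` closed polygon, #ff0000→score S412 F1915: (36.665,130.919) → (86.947,8.717) → (75.368,167.752) → (91.253,145.187) → (36.665,130.919) (closed)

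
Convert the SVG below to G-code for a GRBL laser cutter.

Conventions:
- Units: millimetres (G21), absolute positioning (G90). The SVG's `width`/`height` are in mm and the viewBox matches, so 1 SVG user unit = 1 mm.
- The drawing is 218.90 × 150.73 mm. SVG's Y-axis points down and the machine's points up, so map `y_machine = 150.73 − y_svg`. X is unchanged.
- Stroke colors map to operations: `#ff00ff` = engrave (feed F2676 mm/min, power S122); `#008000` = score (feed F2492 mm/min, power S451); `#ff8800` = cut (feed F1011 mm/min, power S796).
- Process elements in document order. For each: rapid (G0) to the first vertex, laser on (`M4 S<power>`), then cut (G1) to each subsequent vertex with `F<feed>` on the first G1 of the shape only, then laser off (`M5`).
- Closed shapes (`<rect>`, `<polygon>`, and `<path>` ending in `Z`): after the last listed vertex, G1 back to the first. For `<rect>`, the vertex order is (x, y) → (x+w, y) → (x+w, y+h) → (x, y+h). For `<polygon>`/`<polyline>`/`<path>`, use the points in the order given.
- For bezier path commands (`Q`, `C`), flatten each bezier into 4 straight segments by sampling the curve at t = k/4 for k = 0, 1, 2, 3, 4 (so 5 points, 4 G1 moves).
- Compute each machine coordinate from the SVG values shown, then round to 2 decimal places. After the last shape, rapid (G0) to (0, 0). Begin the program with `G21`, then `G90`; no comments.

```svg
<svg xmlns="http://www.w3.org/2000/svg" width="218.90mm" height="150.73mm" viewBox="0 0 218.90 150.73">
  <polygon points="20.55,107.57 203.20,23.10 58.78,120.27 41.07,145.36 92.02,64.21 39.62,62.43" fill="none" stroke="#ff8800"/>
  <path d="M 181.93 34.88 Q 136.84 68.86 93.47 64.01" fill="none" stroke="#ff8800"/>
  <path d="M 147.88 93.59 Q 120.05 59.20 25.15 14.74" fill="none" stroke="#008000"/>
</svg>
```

G21
G90
G0 X20.55 Y43.16
M4 S796
G1 X203.20 Y127.63 F1011
G1 X58.78 Y30.46
G1 X41.07 Y5.37
G1 X92.02 Y86.52
G1 X39.62 Y88.30
G1 X20.55 Y43.16
M5
G0 X181.93 Y115.85
M4 S796
G1 X159.49 Y101.29 F1011
G1 X137.27 Y91.58
G1 X115.26 Y86.72
G1 X93.47 Y86.72
M5
G0 X147.88 Y57.14
M4 S451
G1 X129.77 Y74.96 F2492
G1 X103.28 Y94.05
G1 X68.41 Y114.39
G1 X25.15 Y135.99
M5
G0 X0.00 Y0.00

Since the viewBox matches the mm dimensions, user units are millimetres directly. The only transform is the Y-flip y_m = 150.73 − y_svg.

Shape 1 is a closed polygon drawn with `<polygon>`. Its stroke #ff8800 means cut at S796, F1011. After flipping Y the toolpath is (20.55,43.16) → (203.20,127.63) → (58.78,30.46) → (41.07,5.37) → (92.02,86.52) → (39.62,88.30) → (20.55,43.16), returning to the start.

Shape 2 is a quadratic bezier drawn with `<path>`. Its stroke #ff8800 means cut at S796, F1011. After flipping Y the toolpath is (181.93,115.85) → (159.49,101.29) → (137.27,91.58) → (115.26,86.72) → (93.47,86.72).

Shape 3 is a quadratic bezier drawn with `<path>`. Its stroke #008000 means score at S451, F2492. After flipping Y the toolpath is (147.88,57.14) → (129.77,74.96) → (103.28,94.05) → (68.41,114.39) → (25.15,135.99).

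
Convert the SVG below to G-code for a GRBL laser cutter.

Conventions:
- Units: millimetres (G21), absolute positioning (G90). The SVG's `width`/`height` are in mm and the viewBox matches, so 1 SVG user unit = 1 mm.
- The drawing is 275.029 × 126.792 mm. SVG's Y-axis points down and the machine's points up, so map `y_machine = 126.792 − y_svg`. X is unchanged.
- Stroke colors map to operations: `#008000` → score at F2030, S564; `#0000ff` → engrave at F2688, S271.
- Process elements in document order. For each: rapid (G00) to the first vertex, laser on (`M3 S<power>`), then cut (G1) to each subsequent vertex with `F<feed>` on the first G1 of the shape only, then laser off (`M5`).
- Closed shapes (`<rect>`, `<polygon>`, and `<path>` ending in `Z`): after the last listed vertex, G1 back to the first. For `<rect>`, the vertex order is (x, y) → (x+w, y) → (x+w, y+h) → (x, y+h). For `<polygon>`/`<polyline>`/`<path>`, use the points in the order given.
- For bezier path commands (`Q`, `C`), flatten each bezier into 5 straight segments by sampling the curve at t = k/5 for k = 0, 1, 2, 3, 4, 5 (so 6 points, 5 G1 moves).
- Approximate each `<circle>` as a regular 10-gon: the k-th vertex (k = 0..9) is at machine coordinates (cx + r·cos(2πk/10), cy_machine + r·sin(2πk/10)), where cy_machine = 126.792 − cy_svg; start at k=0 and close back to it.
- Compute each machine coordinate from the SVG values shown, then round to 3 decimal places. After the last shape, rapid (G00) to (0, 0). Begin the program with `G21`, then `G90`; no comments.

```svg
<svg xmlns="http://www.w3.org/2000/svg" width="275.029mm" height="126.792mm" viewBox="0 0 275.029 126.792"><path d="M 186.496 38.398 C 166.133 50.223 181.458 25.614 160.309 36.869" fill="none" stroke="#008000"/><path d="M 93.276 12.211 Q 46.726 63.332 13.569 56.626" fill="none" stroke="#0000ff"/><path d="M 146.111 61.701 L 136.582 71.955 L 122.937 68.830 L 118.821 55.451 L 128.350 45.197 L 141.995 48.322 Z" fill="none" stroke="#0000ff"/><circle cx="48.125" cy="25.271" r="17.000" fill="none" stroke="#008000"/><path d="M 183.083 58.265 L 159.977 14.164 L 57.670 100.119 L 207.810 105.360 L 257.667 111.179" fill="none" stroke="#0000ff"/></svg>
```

viewBox `0 0 275.029 126.792` with mm width/height → 1 unit = 1 mm. Flip: y_m = 126.792 − y_svg.

**Shape 1** — `<path>` cubic bezier, stroke `#008000` → score (S564, F2030). Control points (SVG): P0=(186.496,38.398), P1=(166.133,50.223), P2=(181.458,25.614), P3=(160.309,36.869); sampled at t=k/5. Machine vertices: (186.496,88.394) → (177.983,85.093) → (174.572,87.065) → (172.799,90.841) → (169.199,92.951) → (160.309,89.923). Open path.

**Shape 2** — `<path>` quadratic bezier, stroke `#0000ff` → engrave (S271, F2688). Control points (SVG): P0=(93.276,12.211), P1=(46.726,63.332), P2=(13.569,56.626); sampled at t=k/5. Machine vertices: (93.276,114.581) → (75.192,96.446) → (58.179,82.937) → (42.237,74.054) → (27.368,69.797) → (13.569,70.166). Open path.

**Shape 3** — `<path>` regular polygon, stroke `#0000ff` → engrave (S271, F2688). Machine vertices: (146.111,65.091) → (136.582,54.837) → (122.937,57.962) → (118.821,71.341) → (128.350,81.595) → (141.995,78.470) → (146.111,65.091). Closed: final G1 returns to the first vertex.

**Shape 4** — `<circle>` circle, stroke `#008000` → score (S564, F2030). Machine vertices: (65.125,101.521) → (61.878,111.513) → (53.378,117.689) → (42.872,117.689) → (34.372,111.513) → (31.125,101.521) → (34.372,91.529) → (42.872,85.353) → (53.378,85.353) → (61.878,91.529) → (65.125,101.521). Closed: final G1 returns to the first vertex.

**Shape 5** — `<path>` open polyline, stroke `#0000ff` → engrave (S271, F2688). Machine vertices: (183.083,68.527) → (159.977,112.628) → (57.670,26.673) → (207.810,21.432) → (257.667,15.613). Open path.

G21
G90
G00 X186.496 Y88.394
M3 S564
G1 X177.983 Y85.093 F2030
G1 X174.572 Y87.065
G1 X172.799 Y90.841
G1 X169.199 Y92.951
G1 X160.309 Y89.923
M5
G00 X93.276 Y114.581
M3 S271
G1 X75.192 Y96.446 F2688
G1 X58.179 Y82.937
G1 X42.237 Y74.054
G1 X27.368 Y69.797
G1 X13.569 Y70.166
M5
G00 X146.111 Y65.091
M3 S271
G1 X136.582 Y54.837 F2688
G1 X122.937 Y57.962
G1 X118.821 Y71.341
G1 X128.350 Y81.595
G1 X141.995 Y78.470
G1 X146.111 Y65.091
M5
G00 X65.125 Y101.521
M3 S564
G1 X61.878 Y111.513 F2030
G1 X53.378 Y117.689
G1 X42.872 Y117.689
G1 X34.372 Y111.513
G1 X31.125 Y101.521
G1 X34.372 Y91.529
G1 X42.872 Y85.353
G1 X53.378 Y85.353
G1 X61.878 Y91.529
G1 X65.125 Y101.521
M5
G00 X183.083 Y68.527
M3 S271
G1 X159.977 Y112.628 F2688
G1 X57.670 Y26.673
G1 X207.810 Y21.432
G1 X257.667 Y15.613
M5
G00 X0.000 Y0.000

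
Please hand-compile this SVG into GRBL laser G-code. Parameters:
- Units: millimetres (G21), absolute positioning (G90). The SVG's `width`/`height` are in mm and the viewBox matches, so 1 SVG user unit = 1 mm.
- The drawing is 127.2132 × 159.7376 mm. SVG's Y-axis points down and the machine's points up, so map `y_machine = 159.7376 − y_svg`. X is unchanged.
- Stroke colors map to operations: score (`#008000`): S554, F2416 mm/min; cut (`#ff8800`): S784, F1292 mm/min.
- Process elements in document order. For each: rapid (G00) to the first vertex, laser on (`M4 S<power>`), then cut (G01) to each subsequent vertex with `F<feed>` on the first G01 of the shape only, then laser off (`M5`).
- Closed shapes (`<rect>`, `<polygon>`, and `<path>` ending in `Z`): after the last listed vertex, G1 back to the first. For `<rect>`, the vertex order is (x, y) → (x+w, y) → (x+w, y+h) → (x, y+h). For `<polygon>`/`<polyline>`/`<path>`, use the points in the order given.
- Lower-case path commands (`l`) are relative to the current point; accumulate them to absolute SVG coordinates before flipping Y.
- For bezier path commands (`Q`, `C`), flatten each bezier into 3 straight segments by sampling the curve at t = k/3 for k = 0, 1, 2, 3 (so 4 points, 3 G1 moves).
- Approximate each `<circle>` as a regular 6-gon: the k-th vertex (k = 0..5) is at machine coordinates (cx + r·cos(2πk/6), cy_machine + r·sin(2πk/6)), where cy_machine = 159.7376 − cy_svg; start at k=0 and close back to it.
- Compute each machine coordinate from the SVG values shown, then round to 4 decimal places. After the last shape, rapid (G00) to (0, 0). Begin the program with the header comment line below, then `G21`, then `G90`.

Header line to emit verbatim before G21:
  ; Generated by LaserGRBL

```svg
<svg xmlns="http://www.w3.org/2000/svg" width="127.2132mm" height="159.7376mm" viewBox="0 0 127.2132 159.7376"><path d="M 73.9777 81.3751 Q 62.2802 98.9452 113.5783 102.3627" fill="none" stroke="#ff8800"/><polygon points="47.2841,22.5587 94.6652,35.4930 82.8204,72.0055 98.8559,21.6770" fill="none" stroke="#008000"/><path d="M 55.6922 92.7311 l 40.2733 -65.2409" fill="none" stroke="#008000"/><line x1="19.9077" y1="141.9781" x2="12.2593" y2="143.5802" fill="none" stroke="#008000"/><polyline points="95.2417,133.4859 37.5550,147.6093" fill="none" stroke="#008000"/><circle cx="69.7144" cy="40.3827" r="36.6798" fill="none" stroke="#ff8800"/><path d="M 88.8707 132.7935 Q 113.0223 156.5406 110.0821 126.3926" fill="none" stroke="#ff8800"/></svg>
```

viewBox `0 0 127.2132 159.7376` with mm width/height → 1 unit = 1 mm. Flip: y_m = 159.7376 − y_svg.

**Shape 1** — `<path>` quadratic bezier, stroke `#ff8800` → cut (S784, F1292). Control points (SVG): P0=(73.9777,81.3751), P1=(62.2802,98.9452), P2=(113.5783,102.3627); sampled at t=k/3. Machine vertices: (73.9777,78.3625) → (73.1789,68.2216) → (86.3791,61.2257) → (113.5783,57.3749). Open path.

**Shape 2** — `<polygon>` closed polygon, stroke `#008000` → score (S554, F2416). Machine vertices: (47.2841,137.1789) → (94.6652,124.2446) → (82.8204,87.7321) → (98.8559,138.0606) → (47.2841,137.1789). Closed: final G1 returns to the first vertex.

**Shape 3** — `<path>` line segment, stroke `#008000` → score (S554, F2416). Machine vertices: (55.6922,67.0065) → (95.9655,132.2474). Open path.

**Shape 4** — `<line>` line segment, stroke `#008000` → score (S554, F2416). Machine vertices: (19.9077,17.7595) → (12.2593,16.1574). Open path.

**Shape 5** — `<polyline>` line segment, stroke `#008000` → score (S554, F2416). Machine vertices: (95.2417,26.2517) → (37.5550,12.1283). Open path.

**Shape 6** — `<circle>` circle, stroke `#ff8800` → cut (S784, F1292). Machine vertices: (106.3942,119.3549) → (88.0543,151.1205) → (51.3745,151.1205) → (33.0346,119.3549) → (51.3745,87.5893) → (88.0543,87.5893) → (106.3942,119.3549). Closed: final G1 returns to the first vertex.

**Shape 7** — `<path>` quadratic bezier, stroke `#ff8800` → cut (S784, F1292). Control points (SVG): P0=(88.8707,132.7935), P1=(113.0223,156.5406), P2=(110.0821,126.3926); sampled at t=k/3. Machine vertices: (88.8707,26.9441) → (101.9616,17.1010) → (109.0320,19.2347) → (110.0821,33.3450). Open path.

; Generated by LaserGRBL
G21
G90
G00 X73.9777 Y78.3625
M4 S784
G01 X73.1789 Y68.2216 F1292
G01 X86.3791 Y61.2257
G01 X113.5783 Y57.3749
M5
G00 X47.2841 Y137.1789
M4 S554
G01 X94.6652 Y124.2446 F2416
G01 X82.8204 Y87.7321
G01 X98.8559 Y138.0606
G01 X47.2841 Y137.1789
M5
G00 X55.6922 Y67.0065
M4 S554
G01 X95.9655 Y132.2474 F2416
M5
G00 X19.9077 Y17.7595
M4 S554
G01 X12.2593 Y16.1574 F2416
M5
G00 X95.2417 Y26.2517
M4 S554
G01 X37.5550 Y12.1283 F2416
M5
G00 X106.3942 Y119.3549
M4 S784
G01 X88.0543 Y151.1205 F1292
G01 X51.3745 Y151.1205
G01 X33.0346 Y119.3549
G01 X51.3745 Y87.5893
G01 X88.0543 Y87.5893
G01 X106.3942 Y119.3549
M5
G00 X88.8707 Y26.9441
M4 S784
G01 X101.9616 Y17.1010 F1292
G01 X109.0320 Y19.2347
G01 X110.0821 Y33.3450
M5
G00 X0.0000 Y0.0000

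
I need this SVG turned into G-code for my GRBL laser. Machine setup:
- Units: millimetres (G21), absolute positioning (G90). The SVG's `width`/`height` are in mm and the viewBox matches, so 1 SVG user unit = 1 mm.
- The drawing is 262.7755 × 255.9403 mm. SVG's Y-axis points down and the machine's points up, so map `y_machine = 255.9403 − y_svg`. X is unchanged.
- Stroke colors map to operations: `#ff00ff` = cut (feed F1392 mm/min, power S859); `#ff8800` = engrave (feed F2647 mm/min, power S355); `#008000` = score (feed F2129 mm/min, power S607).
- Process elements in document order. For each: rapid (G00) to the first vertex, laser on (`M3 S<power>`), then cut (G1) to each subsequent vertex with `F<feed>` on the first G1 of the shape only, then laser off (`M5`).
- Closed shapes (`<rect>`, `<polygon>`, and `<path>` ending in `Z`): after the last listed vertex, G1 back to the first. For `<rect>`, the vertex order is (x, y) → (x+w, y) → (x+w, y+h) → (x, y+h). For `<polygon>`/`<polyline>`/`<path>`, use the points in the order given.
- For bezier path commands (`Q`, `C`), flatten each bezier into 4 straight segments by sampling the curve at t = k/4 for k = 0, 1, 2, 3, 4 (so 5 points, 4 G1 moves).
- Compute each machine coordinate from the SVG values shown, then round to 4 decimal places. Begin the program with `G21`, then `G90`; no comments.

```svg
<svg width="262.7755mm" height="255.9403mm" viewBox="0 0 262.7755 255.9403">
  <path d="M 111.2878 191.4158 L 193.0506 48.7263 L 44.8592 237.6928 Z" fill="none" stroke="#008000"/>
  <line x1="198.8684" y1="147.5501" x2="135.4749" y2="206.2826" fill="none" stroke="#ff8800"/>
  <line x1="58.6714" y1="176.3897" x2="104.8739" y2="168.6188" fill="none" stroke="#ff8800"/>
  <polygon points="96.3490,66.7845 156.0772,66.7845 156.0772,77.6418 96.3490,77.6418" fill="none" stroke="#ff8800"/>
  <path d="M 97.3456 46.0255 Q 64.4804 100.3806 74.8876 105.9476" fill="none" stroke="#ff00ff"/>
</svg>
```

G21
G90
G00 X111.2878 Y64.5245
M3 S607
G1 X193.0506 Y207.2140 F2129
G1 X44.8592 Y18.2475
G1 X111.2878 Y64.5245
M5
G00 X198.8684 Y108.3902
M3 S355
G1 X135.4749 Y49.6577 F2647
M5
G00 X58.6714 Y79.5506
M3 S355
G1 X104.8739 Y87.3215 F2647
M5
G00 X96.3490 Y189.1558
M3 S355
G1 X156.0772 Y189.1558 F2647
G1 X156.0772 Y178.2985
G1 X96.3490 Y178.2985
G1 X96.3490 Y189.1558
M5
G00 X97.3456 Y209.9148
M3 S859
G1 X83.6175 Y185.7865 F1392
G1 X75.2985 Y167.7567
G1 X72.3885 Y155.8255
G1 X74.8876 Y149.9927
M5

Since the viewBox matches the mm dimensions, user units are millimetres directly. The only transform is the Y-flip y_m = 255.9403 − y_svg.

Shape 1 is a closed polygon drawn with `<path>`. Its stroke #008000 means score at S607, F2129. After flipping Y the toolpath is (111.2878,64.5245) → (193.0506,207.2140) → (44.8592,18.2475) → (111.2878,64.5245), returning to the start.

Shape 2 is a line segment drawn with `<line>`. Its stroke #ff8800 means engrave at S355, F2647. After flipping Y the toolpath is (198.8684,108.3902) → (135.4749,49.6577).

Shape 3 is a line segment drawn with `<line>`. Its stroke #ff8800 means engrave at S355, F2647. After flipping Y the toolpath is (58.6714,79.5506) → (104.8739,87.3215).

Shape 4 is a rectangle drawn with `<polygon>`. Its stroke #ff8800 means engrave at S355, F2647. After flipping Y the toolpath is (96.3490,189.1558) → (156.0772,189.1558) → (156.0772,178.2985) → (96.3490,178.2985) → (96.3490,189.1558), returning to the start.

Shape 5 is a quadratic bezier drawn with `<path>`. Its stroke #ff00ff means cut at S859, F1392. After flipping Y the toolpath is (97.3456,209.9148) → (83.6175,185.7865) → (75.2985,167.7567) → (72.3885,155.8255) → (74.8876,149.9927).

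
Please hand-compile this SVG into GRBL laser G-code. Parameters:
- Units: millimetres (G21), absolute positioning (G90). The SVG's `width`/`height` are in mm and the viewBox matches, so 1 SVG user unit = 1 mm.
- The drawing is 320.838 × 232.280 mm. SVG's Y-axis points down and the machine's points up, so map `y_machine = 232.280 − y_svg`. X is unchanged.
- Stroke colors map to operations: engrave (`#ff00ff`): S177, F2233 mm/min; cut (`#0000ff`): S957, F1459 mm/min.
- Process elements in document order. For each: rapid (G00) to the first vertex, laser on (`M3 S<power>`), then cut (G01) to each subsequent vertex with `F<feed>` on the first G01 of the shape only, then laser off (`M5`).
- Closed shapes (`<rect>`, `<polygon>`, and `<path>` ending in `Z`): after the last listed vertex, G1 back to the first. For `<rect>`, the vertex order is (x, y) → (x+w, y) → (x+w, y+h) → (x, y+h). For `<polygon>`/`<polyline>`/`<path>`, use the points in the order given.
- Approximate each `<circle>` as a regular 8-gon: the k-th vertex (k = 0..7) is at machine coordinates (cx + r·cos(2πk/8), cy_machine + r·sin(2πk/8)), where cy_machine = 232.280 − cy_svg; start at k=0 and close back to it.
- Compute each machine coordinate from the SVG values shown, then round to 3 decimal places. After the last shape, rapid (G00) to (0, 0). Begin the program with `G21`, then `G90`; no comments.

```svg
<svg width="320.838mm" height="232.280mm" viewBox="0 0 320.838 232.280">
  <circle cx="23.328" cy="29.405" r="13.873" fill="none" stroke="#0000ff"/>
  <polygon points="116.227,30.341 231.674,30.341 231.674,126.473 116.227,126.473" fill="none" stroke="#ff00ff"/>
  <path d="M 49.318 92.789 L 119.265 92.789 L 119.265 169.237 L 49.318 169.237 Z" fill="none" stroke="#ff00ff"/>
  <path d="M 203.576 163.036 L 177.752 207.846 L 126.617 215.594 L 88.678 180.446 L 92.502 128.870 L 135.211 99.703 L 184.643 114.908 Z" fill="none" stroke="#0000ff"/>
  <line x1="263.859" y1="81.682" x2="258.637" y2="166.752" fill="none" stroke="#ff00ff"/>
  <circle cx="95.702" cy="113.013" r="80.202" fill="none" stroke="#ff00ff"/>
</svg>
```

G21
G90
G00 X37.201 Y202.875
M3 S957
G01 X33.138 Y212.685 F1459
G01 X23.328 Y216.748
G01 X13.518 Y212.685
G01 X9.455 Y202.875
G01 X13.518 Y193.065
G01 X23.328 Y189.002
G01 X33.138 Y193.065
G01 X37.201 Y202.875
M5
G00 X116.227 Y201.939
M3 S177
G01 X231.674 Y201.939 F2233
G01 X231.674 Y105.807
G01 X116.227 Y105.807
G01 X116.227 Y201.939
M5
G00 X49.318 Y139.491
M3 S177
G01 X119.265 Y139.491 F2233
G01 X119.265 Y63.043
G01 X49.318 Y63.043
G01 X49.318 Y139.491
M5
G00 X203.576 Y69.244
M3 S957
G01 X177.752 Y24.434 F1459
G01 X126.617 Y16.686
G01 X88.678 Y51.834
G01 X92.502 Y103.410
G01 X135.211 Y132.577
G01 X184.643 Y117.372
G01 X203.576 Y69.244
M5
G00 X263.859 Y150.598
M3 S177
G01 X258.637 Y65.528 F2233
M5
G00 X175.904 Y119.267
M3 S177
G01 X152.413 Y175.978 F2233
G01 X95.702 Y199.469
G01 X38.991 Y175.978
G01 X15.500 Y119.267
G01 X38.991 Y62.556
G01 X95.702 Y39.065
G01 X152.413 Y62.556
G01 X175.904 Y119.267
M5
G00 X0.000 Y0.000

1 u = 1 mm; y_m = 232.280 − y.

[1] `<circle>` circle, #0000ff→cut S957 F1459: (37.201,202.875) → (33.138,212.685) → (23.328,216.748) → (13.518,212.685) → (9.455,202.875) → (13.518,193.065) → (23.328,189.002) → (33.138,193.065) → (37.201,202.875) (closed)

[2] `<polygon>` rectangle, #ff00ff→engrave S177 F2233: (116.227,201.939) → (231.674,201.939) → (231.674,105.807) → (116.227,105.807) → (116.227,201.939) (closed)

[3] `<path>` rectangle, #ff00ff→engrave S177 F2233: (49.318,139.491) → (119.265,139.491) → (119.265,63.043) → (49.318,63.043) → (49.318,139.491) (closed)

[4] `<path>` regular polygon, #0000ff→cut S957 F1459: (203.576,69.244) → (177.752,24.434) → (126.617,16.686) → (88.678,51.834) → (92.502,103.410) → (135.211,132.577) → (184.643,117.372) → (203.576,69.244) (closed)

[5] `<line>` line segment, #ff00ff→engrave S177 F2233: (263.859,150.598) → (258.637,65.528)

[6] `<circle>` circle, #ff00ff→engrave S177 F2233: (175.904,119.267) → (152.413,175.978) → (95.702,199.469) → (38.991,175.978) → (15.500,119.267) → (38.991,62.556) → (95.702,39.065) → (152.413,62.556) → (175.904,119.267) (closed)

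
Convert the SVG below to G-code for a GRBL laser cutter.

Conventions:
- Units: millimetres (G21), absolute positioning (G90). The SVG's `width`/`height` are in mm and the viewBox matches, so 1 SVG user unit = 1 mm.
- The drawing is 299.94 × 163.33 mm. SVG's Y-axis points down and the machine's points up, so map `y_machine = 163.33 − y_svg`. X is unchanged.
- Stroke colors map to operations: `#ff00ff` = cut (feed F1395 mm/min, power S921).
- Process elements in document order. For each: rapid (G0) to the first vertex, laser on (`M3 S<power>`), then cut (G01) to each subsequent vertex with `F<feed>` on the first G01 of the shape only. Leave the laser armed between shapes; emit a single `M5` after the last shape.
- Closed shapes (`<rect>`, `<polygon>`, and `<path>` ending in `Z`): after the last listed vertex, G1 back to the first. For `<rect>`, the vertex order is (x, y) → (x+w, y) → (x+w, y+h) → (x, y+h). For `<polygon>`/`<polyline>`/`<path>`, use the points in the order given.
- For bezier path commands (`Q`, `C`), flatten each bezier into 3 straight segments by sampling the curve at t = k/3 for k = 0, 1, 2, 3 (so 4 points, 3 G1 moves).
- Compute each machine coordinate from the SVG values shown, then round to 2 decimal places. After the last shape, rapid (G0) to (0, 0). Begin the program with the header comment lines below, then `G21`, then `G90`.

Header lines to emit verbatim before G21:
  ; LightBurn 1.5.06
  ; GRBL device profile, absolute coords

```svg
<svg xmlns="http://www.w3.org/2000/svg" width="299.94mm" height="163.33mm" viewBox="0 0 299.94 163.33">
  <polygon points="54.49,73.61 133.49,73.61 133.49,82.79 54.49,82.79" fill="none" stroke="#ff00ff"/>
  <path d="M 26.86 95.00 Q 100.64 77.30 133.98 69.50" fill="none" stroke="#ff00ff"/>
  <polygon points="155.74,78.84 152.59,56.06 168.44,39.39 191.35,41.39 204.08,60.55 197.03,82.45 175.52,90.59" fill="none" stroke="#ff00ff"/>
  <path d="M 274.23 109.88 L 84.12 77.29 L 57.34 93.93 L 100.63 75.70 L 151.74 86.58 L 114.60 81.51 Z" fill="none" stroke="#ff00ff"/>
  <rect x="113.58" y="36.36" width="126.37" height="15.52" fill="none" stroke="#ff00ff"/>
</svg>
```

; LightBurn 1.5.06
; GRBL device profile, absolute coords
G21
G90
G0 X54.49 Y89.72
M3 S921
G01 X133.49 Y89.72 F1395
G01 X133.49 Y80.54
G01 X54.49 Y80.54
G01 X54.49 Y89.72
G0 X26.86 Y68.33
M3 S921
G01 X71.55 Y79.03 F1395
G01 X107.26 Y87.53
G01 X133.98 Y93.83
G0 X155.74 Y84.49
M3 S921
G01 X152.59 Y107.27 F1395
G01 X168.44 Y123.94
G01 X191.35 Y121.94
G01 X204.08 Y102.78
G01 X197.03 Y80.88
G01 X175.52 Y72.74
G01 X155.74 Y84.49
G0 X274.23 Y53.45
M3 S921
G01 X84.12 Y86.04 F1395
G01 X57.34 Y69.40
G01 X100.63 Y87.63
G01 X151.74 Y76.75
G01 X114.60 Y81.82
G01 X274.23 Y53.45
G0 X113.58 Y126.97
M3 S921
G01 X239.95 Y126.97 F1395
G01 X239.95 Y111.45
G01 X113.58 Y111.45
G01 X113.58 Y126.97
M5
G0 X0.00 Y0.00

Since the viewBox matches the mm dimensions, user units are millimetres directly. The only transform is the Y-flip y_m = 163.33 − y_svg.

Shape 1 is a rectangle drawn with `<polygon>`. Its stroke #ff00ff means cut at S921, F1395. After flipping Y the toolpath is (54.49,89.72) → (133.49,89.72) → (133.49,80.54) → (54.49,80.54) → (54.49,89.72), returning to the start.

Shape 2 is a quadratic bezier drawn with `<path>`. Its stroke #ff00ff means cut at S921, F1395. After flipping Y the toolpath is (26.86,68.33) → (71.55,79.03) → (107.26,87.53) → (133.98,93.83).

Shape 3 is a regular polygon drawn with `<polygon>`. Its stroke #ff00ff means cut at S921, F1395. After flipping Y the toolpath is (155.74,84.49) → (152.59,107.27) → (168.44,123.94) → (191.35,121.94) → (204.08,102.78) → (197.03,80.88) → (175.52,72.74) → (155.74,84.49), returning to the start.

Shape 4 is a closed polygon drawn with `<path>`. Its stroke #ff00ff means cut at S921, F1395. After flipping Y the toolpath is (274.23,53.45) → (84.12,86.04) → (57.34,69.40) → (100.63,87.63) → (151.74,76.75) → (114.60,81.82) → (274.23,53.45), returning to the start.

Shape 5 is a rectangle drawn with `<rect>`. Its stroke #ff00ff means cut at S921, F1395. After flipping Y the toolpath is (113.58,126.97) → (239.95,126.97) → (239.95,111.45) → (113.58,111.45) → (113.58,126.97), returning to the start.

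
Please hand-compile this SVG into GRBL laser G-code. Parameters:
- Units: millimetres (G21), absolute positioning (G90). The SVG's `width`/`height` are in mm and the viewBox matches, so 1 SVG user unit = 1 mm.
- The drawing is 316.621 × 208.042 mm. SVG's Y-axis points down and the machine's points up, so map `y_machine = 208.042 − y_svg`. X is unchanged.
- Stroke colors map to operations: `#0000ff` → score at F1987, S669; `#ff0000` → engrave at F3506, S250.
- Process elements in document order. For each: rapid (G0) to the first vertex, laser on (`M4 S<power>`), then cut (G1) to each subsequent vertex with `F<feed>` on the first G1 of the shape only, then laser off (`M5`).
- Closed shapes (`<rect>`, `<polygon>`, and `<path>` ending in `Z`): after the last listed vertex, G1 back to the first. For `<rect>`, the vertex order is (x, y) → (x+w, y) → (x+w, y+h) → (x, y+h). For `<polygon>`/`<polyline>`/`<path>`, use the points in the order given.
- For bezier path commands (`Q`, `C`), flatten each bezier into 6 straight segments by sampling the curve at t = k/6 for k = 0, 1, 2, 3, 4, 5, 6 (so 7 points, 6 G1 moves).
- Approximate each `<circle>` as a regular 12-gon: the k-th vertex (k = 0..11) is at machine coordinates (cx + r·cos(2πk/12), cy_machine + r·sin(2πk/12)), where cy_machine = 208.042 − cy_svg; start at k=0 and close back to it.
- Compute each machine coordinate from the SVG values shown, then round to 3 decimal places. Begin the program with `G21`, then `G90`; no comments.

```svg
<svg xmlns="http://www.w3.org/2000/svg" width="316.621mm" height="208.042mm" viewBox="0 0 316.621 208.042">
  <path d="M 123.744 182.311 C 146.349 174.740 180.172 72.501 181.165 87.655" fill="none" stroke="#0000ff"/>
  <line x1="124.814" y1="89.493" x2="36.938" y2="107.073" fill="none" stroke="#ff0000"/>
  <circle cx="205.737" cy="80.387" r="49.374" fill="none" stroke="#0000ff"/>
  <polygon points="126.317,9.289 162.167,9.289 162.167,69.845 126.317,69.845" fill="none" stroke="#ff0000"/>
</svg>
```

viewBox `0 0 316.621 208.042` with mm width/height → 1 unit = 1 mm. Flip: y_m = 208.042 − y_svg.

**Shape 1** — `<path>` cubic bezier, stroke `#0000ff` → score (S669, F1987). Control points (SVG): P0=(123.744,182.311), P1=(146.349,174.740), P2=(180.172,72.501), P3=(181.165,87.655); sampled at t=k/6. Machine vertices: (123.744,25.731) → (135.777,36.424) → (148.457,57.004) → (160.559,81.581) → (170.860,104.264) → (178.137,119.163) → (181.165,120.387). Open path.

**Shape 2** — `<line>` line segment, stroke `#ff0000` → engrave (S250, F3506). Machine vertices: (124.814,118.549) → (36.938,100.969). Open path.

**Shape 3** — `<circle>` circle, stroke `#0000ff` → score (S669, F1987). Machine vertices: (255.111,127.655) → (248.496,152.342) → (230.424,170.414) → (205.737,177.029) → (181.050,170.414) → (162.978,152.342) → (156.363,127.655) → (162.978,102.968) → (181.050,84.896) → (205.737,78.281) → (230.424,84.896) → (248.496,102.968) → (255.111,127.655). Closed: final G1 returns to the first vertex.

**Shape 4** — `<polygon>` rectangle, stroke `#ff0000` → engrave (S250, F3506). Machine vertices: (126.317,198.753) → (162.167,198.753) → (162.167,138.197) → (126.317,138.197) → (126.317,198.753). Closed: final G1 returns to the first vertex.

G21
G90
G0 X123.744 Y25.731
M4 S669
G1 X135.777 Y36.424 F1987
G1 X148.457 Y57.004
G1 X160.559 Y81.581
G1 X170.860 Y104.264
G1 X178.137 Y119.163
G1 X181.165 Y120.387
M5
G0 X124.814 Y118.549
M4 S250
G1 X36.938 Y100.969 F3506
M5
G0 X255.111 Y127.655
M4 S669
G1 X248.496 Y152.342 F1987
G1 X230.424 Y170.414
G1 X205.737 Y177.029
G1 X181.050 Y170.414
G1 X162.978 Y152.342
G1 X156.363 Y127.655
G1 X162.978 Y102.968
G1 X181.050 Y84.896
G1 X205.737 Y78.281
G1 X230.424 Y84.896
G1 X248.496 Y102.968
G1 X255.111 Y127.655
M5
G0 X126.317 Y198.753
M4 S250
G1 X162.167 Y198.753 F3506
G1 X162.167 Y138.197
G1 X126.317 Y138.197
G1 X126.317 Y198.753
M5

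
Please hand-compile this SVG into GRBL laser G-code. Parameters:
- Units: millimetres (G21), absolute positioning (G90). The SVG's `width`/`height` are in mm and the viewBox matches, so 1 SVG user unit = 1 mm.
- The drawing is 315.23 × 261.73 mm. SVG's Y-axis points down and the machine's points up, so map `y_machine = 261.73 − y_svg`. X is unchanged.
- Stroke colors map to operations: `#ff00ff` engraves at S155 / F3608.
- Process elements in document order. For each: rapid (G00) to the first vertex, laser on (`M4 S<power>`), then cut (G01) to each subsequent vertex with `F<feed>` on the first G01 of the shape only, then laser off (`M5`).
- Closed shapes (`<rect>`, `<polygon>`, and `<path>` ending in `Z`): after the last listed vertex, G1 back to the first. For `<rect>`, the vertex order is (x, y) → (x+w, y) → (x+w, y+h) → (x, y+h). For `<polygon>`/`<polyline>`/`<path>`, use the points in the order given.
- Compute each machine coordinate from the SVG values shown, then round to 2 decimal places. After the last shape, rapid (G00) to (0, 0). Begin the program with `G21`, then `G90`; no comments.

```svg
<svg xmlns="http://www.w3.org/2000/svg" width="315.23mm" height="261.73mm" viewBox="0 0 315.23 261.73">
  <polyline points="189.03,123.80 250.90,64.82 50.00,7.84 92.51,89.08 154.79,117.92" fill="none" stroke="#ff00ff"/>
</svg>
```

1 u = 1 mm; y_m = 261.73 − y.

[1] `<polyline>` open polyline, #ff00ff→engrave S155 F3608: (189.03,137.93) → (250.90,196.91) → (50.00,253.89) → (92.51,172.65) → (154.79,143.81)

G21
G90
G00 X189.03 Y137.93
M4 S155
G01 X250.90 Y196.91 F3608
G01 X50.00 Y253.89
G01 X92.51 Y172.65
G01 X154.79 Y143.81
M5
G00 X0.00 Y0.00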